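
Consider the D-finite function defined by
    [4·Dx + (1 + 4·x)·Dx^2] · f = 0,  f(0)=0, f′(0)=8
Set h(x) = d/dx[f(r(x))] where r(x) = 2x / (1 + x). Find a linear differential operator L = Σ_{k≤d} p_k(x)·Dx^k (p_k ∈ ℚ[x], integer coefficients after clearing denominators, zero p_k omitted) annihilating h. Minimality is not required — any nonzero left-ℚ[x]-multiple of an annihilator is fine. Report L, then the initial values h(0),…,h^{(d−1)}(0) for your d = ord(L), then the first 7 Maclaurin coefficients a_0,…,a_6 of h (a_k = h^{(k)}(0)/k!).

f: a_k = 0, 8, -16, 128/3, -128, 2048/5, -4096/3, …
h₀=f(r): pull back L_f along r ⇒ L₀.
h₀' ⇒ L via d/dx closure of L₀.
L = (10 + 18·x) + (1 + 10·x + 9·x^2)·Dx  (order 1).
h: a_k = 16, -160, 1456, -13120, 118096, -1062880, 9565936, …
ICs: h(0) = 16.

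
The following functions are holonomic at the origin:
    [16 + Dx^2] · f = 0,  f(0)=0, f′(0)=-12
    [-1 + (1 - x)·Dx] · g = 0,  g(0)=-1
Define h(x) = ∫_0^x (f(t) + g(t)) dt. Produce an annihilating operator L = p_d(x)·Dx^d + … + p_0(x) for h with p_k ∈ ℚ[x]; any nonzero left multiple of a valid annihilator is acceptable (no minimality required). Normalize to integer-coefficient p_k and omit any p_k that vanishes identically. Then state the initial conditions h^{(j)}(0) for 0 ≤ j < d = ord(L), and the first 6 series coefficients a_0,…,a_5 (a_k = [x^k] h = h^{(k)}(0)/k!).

L = (-176 + 256·x - 128·x^2)·Dx + (144 - 400·x + 384·x^2 - 128·x^3)·Dx^2 + (-11 + 16·x - 8·x^2)·Dx^3 + (9 - 25·x + 24·x^2 - 8·x^3)·Dx^4  (order 4).
h: a_k = 0, -1, -13/2, -1/3, 31/4, -1/5, …
ICs: h(0) = 0, h′(0) = -1, h′′(0) = -13, h′′′(0) = -2.

f: a_k = 0, -12, 0, 32, 0, -128/5, …
g: a_k = -1, -1, -1, -1, -1, -1, …
Sum ⇒ L₀ = lclm(L_f,L_g) in ℚ(x)⟨Dx⟩.
h=∫₀ˣh₀: take L = L₀·Dx.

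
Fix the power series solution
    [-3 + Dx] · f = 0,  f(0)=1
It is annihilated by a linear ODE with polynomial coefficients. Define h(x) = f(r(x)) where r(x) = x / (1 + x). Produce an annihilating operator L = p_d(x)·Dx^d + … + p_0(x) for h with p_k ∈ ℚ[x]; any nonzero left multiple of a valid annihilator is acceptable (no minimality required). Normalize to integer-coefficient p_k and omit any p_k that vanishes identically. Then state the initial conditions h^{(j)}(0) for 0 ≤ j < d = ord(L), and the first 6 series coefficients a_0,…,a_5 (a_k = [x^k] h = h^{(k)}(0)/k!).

f: a_k = 1, 3, 9/2, 9/2, 27/8, 81/40, …
f∘r: x↦r, Dx↦Dx/r' in L_f ⇒ L₀.
L = -3 + (1 + 2·x + x^2)·Dx  (order 1).
h: a_k = 1, 3, 3/2, -3/2, 3/8, 21/40, …
ICs: h(0) = 1.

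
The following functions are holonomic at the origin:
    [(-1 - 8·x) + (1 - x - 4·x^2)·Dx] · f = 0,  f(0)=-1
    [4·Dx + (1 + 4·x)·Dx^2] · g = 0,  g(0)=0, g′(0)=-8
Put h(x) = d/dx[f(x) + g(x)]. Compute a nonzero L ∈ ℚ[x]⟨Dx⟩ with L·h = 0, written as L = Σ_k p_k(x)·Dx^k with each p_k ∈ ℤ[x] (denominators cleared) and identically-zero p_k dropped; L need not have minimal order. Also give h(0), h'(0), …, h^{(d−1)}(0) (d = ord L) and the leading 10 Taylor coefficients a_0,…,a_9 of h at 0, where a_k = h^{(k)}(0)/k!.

L = (268 + 1616·x + 5504·x^2 + 4608·x^3 + 6144·x^4) + (11 + 360·x + 3008·x^2 + 7680·x^3 + 9472·x^4 + 10240·x^5)·Dx + (-7 - 67·x - 154·x^2 + 136·x^3 + 928·x^4 + 2176·x^5 + 2048·x^6)·Dx^2  (order 2).
h: a_k = -9, 22, -155, 396, -2373, 7106, -35855, 121752, -550649, 2021262, …
ICs: h(0) = -9, h′(0) = 22.

f: a_k = -1, -1, -5, -9, -29, -65, -181, -441, -1165, -2929, …
g: a_k = 0, -8, 16, -128/3, 128, -2048/5, 4096/3, -32768/7, 16384, -524288/9, …
L₀ := lclm(L_f,L_g); ord L₀ ≤ 1+2.
Derive L from L₀ (diff closure).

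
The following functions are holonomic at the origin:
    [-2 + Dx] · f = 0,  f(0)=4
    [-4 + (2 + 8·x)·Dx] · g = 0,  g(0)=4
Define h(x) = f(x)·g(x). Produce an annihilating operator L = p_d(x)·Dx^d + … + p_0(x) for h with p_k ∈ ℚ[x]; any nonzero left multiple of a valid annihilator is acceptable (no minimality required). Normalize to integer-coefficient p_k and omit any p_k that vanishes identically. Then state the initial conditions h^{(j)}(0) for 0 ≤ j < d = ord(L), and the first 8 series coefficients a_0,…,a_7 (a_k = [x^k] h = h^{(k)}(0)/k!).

f: a_k = 4, 8, 8, 16/3, 8/3, 16/15, 16/45, 32/315, …
g: a_k = 4, 8, -8, 16, -40, 112, -336, 1056, …
h₀=f·g: eliminate ⇒ L₀, order ≤ 1·1.
L = (-4 - 8·x) + (1 + 4·x)·Dx  (order 1).
h: a_k = 16, 64, 64, 256/3, -128/3, 3584/15, -31232/45, 710656/315, …
ICs: h(0) = 16.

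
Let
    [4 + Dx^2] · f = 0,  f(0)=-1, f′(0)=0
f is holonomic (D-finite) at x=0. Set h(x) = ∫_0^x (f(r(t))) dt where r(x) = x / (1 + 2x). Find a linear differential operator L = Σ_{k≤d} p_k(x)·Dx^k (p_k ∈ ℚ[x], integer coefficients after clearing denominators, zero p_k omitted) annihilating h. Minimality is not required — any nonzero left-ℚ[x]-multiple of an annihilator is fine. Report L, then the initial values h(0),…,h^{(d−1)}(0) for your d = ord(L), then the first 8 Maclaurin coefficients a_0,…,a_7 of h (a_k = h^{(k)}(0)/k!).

f: a_k = -1, 0, 2, 0, -2/3, 0, 4/45, 0, …
L₀ from L_f via x↦r, Dx↦r'^{-1}Dx.
h=∫₀ˣh₀: take L = L₀·Dx.
L = 4·Dx + (4 + 24·x + 48·x^2 + 32·x^3)·Dx^2 + (1 + 8·x + 24·x^2 + 32·x^3 + 16·x^4)·Dx^3  (order 3).
h: a_k = 0, -1, 0, 2/3, -2, 14/3, -88/9, 6004/315, …
ICs: h(0) = 0, h′(0) = -1, h′′(0) = 0.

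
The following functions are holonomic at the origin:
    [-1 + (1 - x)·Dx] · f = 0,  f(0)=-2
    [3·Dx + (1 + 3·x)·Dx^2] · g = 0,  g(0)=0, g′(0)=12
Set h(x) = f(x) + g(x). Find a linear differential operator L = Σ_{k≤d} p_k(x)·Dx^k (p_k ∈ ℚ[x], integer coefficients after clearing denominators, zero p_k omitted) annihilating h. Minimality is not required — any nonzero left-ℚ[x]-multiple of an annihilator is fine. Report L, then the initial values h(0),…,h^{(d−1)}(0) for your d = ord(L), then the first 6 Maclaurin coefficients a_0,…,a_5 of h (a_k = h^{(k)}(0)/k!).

f: a_k = -2, -2, -2, -2, -2, -2, …
g: a_k = 0, 12, -18, 36, -81, 972/5, …
L₀ := lclm(L_f,L_g); ord L₀ ≤ 1+2.
L = (54 + 18·x)·Dx + (-12 + 72·x + 36·x^2)·Dx^2 + (-5 - 13·x + 9·x^2 + 9·x^3)·Dx^3  (order 3).
h: a_k = -2, 10, -20, 34, -83, 962/5, …
ICs: h(0) = -2, h′(0) = 10, h′′(0) = -40.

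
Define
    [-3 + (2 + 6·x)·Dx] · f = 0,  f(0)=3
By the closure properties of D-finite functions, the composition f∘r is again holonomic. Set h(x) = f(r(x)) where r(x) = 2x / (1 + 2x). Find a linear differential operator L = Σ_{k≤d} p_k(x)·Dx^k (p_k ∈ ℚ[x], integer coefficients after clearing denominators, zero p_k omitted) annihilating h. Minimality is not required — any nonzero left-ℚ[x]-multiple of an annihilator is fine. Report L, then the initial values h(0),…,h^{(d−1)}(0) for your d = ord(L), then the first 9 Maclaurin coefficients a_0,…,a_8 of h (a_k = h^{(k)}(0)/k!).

L = -3 + (1 + 10·x + 16·x^2)·Dx  (order 1).
h: a_k = 3, 9, -63/2, 261/2, -5031/8, 27207/8, -318915/16, 1975005/16, -101709495/128, …
ICs: h(0) = 3.

f: a_k = 3, 9/2, -27/8, 81/16, -1215/128, 5103/256, -45927/1024, 216513/2048, -8444007/32768, …
h₀=f(r): pull back L_f along r ⇒ L₀.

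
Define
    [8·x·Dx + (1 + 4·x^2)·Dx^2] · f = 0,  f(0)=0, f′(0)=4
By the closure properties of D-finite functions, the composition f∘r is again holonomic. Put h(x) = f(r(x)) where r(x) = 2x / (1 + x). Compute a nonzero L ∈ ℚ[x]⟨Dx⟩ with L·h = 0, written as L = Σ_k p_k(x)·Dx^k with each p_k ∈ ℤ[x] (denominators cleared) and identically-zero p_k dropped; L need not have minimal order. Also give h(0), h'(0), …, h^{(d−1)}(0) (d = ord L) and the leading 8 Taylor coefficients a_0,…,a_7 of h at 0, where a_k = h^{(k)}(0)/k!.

L = (2 + 34·x)·Dx + (1 + 2·x + 17·x^2)·Dx^2  (order 2).
h: a_k = 0, 8, -8, -104/3, 120, 808/5, -4888/3, 5816/7, …
ICs: h(0) = 0, h′(0) = 8.

f: a_k = 0, 4, 0, -16/3, 0, 64/5, 0, -256/7, …
Change of var in L_f (x↦r) gives L₀.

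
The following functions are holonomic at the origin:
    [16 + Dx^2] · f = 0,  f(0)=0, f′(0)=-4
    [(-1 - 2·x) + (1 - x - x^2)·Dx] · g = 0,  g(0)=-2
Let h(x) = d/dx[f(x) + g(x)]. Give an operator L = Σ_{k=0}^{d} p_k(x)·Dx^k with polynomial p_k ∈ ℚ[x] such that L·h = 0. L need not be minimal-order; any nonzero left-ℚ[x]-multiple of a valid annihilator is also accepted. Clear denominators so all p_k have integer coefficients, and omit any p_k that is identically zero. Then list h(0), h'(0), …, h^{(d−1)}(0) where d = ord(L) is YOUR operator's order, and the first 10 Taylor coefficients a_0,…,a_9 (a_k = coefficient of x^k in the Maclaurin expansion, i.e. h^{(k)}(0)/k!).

f: a_k = 0, -4, 0, 32/3, 0, -128/15, 0, 1024/315, 0, -2048/2835, …
g: a_k = -2, -2, -4, -6, -10, -16, -26, -42, -68, -110, …
Weyl lclm of L_f,L_g ⇒ L₀ (ord ≤ 3).
h₀' ⇒ L via d/dx closure of L₀.
L = (1472 + 2624·x + 2560·x^2 + 640·x^3 + 2240·x^4 + 2304·x^5 + 768·x^6) + (-272 - 112·x + 1008·x^2 - 160·x^3 - 800·x^4 + 576·x^5 + 896·x^6 + 256·x^7)·Dx + (92 + 164·x + 160·x^2 + 40·x^3 + 140·x^4 + 144·x^5 + 48·x^6)·Dx^2 + (-17 - 7·x + 63·x^2 - 10·x^3 - 50·x^4 + 36·x^5 + 56·x^6 + 16·x^7)·Dx^3  (order 3).
h: a_k = -6, -8, 14, -40, -368/3, -156, -12206/45, -544, -313898/315, -1780, …
ICs: h(0) = -6, h′(0) = -8, h′′(0) = 28.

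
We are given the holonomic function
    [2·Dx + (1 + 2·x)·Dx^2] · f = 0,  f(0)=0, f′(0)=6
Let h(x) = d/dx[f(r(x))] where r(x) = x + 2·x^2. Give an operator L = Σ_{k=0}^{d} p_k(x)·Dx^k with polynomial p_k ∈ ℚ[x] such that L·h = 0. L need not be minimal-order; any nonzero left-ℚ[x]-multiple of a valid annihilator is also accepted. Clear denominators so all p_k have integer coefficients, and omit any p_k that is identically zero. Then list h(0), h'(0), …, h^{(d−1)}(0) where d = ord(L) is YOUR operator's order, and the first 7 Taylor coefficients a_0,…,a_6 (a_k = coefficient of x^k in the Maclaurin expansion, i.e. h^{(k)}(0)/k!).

f: a_k = 0, 6, -6, 8, -12, 96/5, -32, …
L₀ from L_f via x↦r, Dx↦r'^{-1}Dx.
Differentiate: ansatz ord ≤ ord L₀ ⇒ L.
L = (-2 + 8·x + 16·x^2) + (1 + 6·x + 12·x^2 + 16·x^3)·Dx  (order 1).
h: a_k = 6, 12, -48, 48, 96, -384, 384, …
ICs: h(0) = 6.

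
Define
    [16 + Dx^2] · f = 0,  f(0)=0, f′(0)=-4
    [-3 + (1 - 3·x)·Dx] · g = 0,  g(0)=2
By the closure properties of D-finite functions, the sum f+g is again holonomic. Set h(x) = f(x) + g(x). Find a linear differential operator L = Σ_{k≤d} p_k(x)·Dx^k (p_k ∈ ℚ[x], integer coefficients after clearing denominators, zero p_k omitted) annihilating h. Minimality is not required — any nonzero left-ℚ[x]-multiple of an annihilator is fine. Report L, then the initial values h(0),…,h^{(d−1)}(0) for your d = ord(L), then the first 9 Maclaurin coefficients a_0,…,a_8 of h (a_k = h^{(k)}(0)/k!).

L = (-1680 + 2304·x - 3456·x^2) + (272 - 1584·x + 3456·x^2 - 3456·x^3)·Dx + (-105 + 144·x - 216·x^2)·Dx^2 + (17 - 99·x + 216·x^2 - 216·x^3)·Dx^3  (order 3).
h: a_k = 2, 2, 18, 194/3, 162, 7162/15, 1458, 1378834/315, 13122, …
ICs: h(0) = 2, h′(0) = 2, h′′(0) = 36.

f: a_k = 0, -4, 0, 32/3, 0, -128/15, 0, 1024/315, 0, …
g: a_k = 2, 6, 18, 54, 162, 486, 1458, 4374, 13122, …
L₀ := lclm(L_f,L_g); ord L₀ ≤ 2+1.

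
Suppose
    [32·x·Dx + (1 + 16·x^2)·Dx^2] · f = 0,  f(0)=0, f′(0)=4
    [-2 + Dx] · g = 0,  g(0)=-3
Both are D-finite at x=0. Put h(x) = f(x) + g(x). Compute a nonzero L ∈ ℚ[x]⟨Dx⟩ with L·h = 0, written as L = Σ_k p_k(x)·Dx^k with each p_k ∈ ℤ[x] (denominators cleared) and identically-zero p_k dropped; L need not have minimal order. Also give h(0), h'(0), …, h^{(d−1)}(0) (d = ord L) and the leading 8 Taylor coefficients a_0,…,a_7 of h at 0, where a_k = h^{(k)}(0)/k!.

f: a_k = 0, 4, 0, -64/3, 0, 1024/5, 0, -16384/7, …
g: a_k = -3, -6, -6, -4, -2, -4/5, -4/15, -8/105, …
L₀ := lclm(L_f,L_g); ord L₀ ≤ 2+1.
L = (32 - 64·x - 1536·x^2 - 1024·x^3)·Dx + (-18 + 704·x^2 - 512·x^4)·Dx^2 + (1 + 16·x + 32·x^2 + 256·x^3 + 256·x^4)·Dx^3  (order 3).
h: a_k = -3, -2, -6, -76/3, -2, 204, -4/15, -245768/105, …
ICs: h(0) = -3, h′(0) = -2, h′′(0) = -12.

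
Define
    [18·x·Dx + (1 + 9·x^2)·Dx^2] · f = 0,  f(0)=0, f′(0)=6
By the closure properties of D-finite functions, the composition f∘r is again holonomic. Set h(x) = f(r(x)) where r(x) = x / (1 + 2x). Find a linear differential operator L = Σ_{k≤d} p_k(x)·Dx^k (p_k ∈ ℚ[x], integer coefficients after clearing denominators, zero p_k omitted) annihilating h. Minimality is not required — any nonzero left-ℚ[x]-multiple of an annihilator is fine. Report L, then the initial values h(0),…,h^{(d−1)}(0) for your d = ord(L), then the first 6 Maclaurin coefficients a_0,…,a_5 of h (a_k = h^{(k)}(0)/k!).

L = (4 + 26·x)·Dx + (1 + 4·x + 13·x^2)·Dx^2  (order 2).
h: a_k = 0, 6, -12, 6, 60, -1194/5, …
ICs: h(0) = 0, h′(0) = 6.

f: a_k = 0, 6, 0, -18, 0, 486/5, …
L₀ from L_f via x↦r, Dx↦r'^{-1}Dx.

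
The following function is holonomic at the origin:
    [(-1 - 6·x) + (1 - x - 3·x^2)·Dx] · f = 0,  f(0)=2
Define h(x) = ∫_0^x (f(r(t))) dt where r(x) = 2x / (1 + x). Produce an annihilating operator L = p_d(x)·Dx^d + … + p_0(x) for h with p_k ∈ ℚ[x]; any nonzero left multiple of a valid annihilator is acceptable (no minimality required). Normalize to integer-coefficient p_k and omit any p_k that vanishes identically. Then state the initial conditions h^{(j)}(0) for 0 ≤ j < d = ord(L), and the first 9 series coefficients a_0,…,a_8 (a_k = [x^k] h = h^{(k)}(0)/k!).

L = (2 + 26·x)·Dx + (-1 - x + 13·x^2 + 13·x^3)·Dx^2  (order 2).
h: a_k = 0, 2, 2, 28/3, 13, 364/5, 338/3, 676, 2197/2, …
ICs: h(0) = 0, h′(0) = 2.

f: a_k = 2, 2, 8, 14, 38, 80, 194, 434, 1016, …
h₀=f(r): pull back L_f along r ⇒ L₀.
h=∫h₀ ⇒ L = L₀·Dx.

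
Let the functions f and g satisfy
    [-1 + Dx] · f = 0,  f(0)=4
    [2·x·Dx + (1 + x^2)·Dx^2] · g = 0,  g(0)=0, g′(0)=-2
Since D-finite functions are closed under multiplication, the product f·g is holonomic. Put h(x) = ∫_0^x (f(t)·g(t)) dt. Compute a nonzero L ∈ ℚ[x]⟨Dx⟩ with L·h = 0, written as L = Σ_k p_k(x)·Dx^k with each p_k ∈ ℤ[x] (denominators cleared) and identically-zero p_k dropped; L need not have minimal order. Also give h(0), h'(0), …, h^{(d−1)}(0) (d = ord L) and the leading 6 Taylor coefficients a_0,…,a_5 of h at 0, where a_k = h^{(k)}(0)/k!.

L = (1 - 2·x + x^2)·Dx + (-2 + 2·x - 2·x^2)·Dx^2 + (1 + x^2)·Dx^3  (order 3).
h: a_k = 0, 0, -4, -8/3, -1/3, 4/15, …
ICs: h(0) = 0, h′(0) = 0, h′′(0) = -8.

f: a_k = 4, 4, 2, 2/3, 1/6, 1/30, …
g: a_k = 0, -2, 0, 2/3, 0, -2/5, …
Sym-product of L_f,L_g gives L₀ (≤ ord 2).
Integrate: L := L₀·Dx.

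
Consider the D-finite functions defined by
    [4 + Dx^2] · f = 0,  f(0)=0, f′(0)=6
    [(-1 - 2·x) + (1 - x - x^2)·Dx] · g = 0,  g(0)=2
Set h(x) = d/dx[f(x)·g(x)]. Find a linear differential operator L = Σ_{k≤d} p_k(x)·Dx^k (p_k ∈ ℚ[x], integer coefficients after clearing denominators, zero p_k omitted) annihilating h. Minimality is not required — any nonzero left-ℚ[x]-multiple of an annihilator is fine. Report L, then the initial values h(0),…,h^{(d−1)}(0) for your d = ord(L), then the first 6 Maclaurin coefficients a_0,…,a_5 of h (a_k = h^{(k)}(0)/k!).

L = (-6 - 16·x - 8·x^2 + 16·x^3 + 8·x^4) + (-1 + 2·x + 12·x^2 + 8·x^3)·Dx + (1 - 3·x - x^2 + 4·x^3 + 2·x^4)·Dx^2  (order 2).
h: a_k = 12, 24, 48, 112, 228, 2208/5, …
ICs: h(0) = 12, h′(0) = 24.

f: a_k = 0, 6, 0, -4, 0, 4/5, …
g: a_k = 2, 2, 4, 6, 10, 16, …
L₀ := L_f ⊗_s L_g (sym. prod.), ord ≤ 2.
Differentiate: ansatz ord ≤ ord L₀ ⇒ L.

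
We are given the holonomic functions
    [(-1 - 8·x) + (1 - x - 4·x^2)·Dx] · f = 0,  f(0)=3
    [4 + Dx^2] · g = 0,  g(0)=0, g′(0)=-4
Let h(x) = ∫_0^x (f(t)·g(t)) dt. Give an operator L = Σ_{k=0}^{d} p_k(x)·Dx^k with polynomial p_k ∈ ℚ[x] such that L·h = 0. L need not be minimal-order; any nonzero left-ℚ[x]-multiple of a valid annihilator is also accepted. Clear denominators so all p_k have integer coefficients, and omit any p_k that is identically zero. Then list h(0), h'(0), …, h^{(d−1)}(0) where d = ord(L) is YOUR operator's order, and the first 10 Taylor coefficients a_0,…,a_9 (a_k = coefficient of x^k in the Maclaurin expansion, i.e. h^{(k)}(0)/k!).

L = (4 + 4·x + 16·x^2)·Dx + (2 + 16·x)·Dx^2 + (-1 + x + 4·x^2)·Dx^3  (order 3).
h: a_k = 0, 0, -6, -4, -13, -20, -258/5, -3548/35, -51131/210, -502556/945, …
ICs: h(0) = 0, h′(0) = 0, h′′(0) = -12.

f: a_k = 3, 3, 15, 27, 87, 195, 543, 1323, 3495, 8787, …
g: a_k = 0, -4, 0, 8/3, 0, -8/15, 0, 16/315, 0, -8/2835, …
h₀=f·g: eliminate ⇒ L₀, order ≤ 1·2.
∫: right-multiply L₀ by Dx.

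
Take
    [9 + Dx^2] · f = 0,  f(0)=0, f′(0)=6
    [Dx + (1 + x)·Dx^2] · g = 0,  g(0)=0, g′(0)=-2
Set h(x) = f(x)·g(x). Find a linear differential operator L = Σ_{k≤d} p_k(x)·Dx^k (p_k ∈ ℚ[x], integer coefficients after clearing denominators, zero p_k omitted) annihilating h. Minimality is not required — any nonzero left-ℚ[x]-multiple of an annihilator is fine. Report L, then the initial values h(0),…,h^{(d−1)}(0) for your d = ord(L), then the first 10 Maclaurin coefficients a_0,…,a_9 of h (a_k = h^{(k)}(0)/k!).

f: a_k = 0, 6, 0, -9, 0, 81/20, 0, -243/280, 0, 243/2240, …
g: a_k = 0, -2, 1, -2/3, 1/2, -2/5, 1/3, -2/7, 1/4, -2/9, …
h₀=f·g: eliminate ⇒ L₀, order ≤ 2·2.
L = (2493 + 10854·x + 17091·x^2 + 11664·x^3 + 2916·x^4) + (612 + 1908·x + 1944·x^2 + 648·x^3)·Dx + (592 + 2484·x + 3834·x^2 + 2592·x^3 + 648·x^4)·Dx^2 + (68 + 212·x + 216·x^2 + 72·x^3)·Dx^3 + (35 + 142·x + 215·x^2 + 144·x^3 + 36·x^4)·Dx^4  (order 4).
h: a_k = 0, 0, -12, 6, 14, -6, -9/2, 31/20, 129/140, -12/35, …
ICs: h(0) = 0, h′(0) = 0, h′′(0) = -24, h′′′(0) = 36.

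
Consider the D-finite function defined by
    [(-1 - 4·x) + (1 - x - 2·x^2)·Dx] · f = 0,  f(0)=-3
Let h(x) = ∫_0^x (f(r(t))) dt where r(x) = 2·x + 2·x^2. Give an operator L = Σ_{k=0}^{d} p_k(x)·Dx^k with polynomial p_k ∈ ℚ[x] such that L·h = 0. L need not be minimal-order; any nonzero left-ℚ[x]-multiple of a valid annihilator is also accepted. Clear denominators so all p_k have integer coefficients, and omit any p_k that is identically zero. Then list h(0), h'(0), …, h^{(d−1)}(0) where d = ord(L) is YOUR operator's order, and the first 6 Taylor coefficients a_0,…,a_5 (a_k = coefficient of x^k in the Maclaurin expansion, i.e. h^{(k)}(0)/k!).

L = (2 + 20·x + 48·x^2 + 32·x^3)·Dx + (-1 + 2·x + 10·x^2 + 16·x^3 + 8·x^4)·Dx^2  (order 2).
h: a_k = 0, -3, -3, -14, -48, -924/5, …
ICs: h(0) = 0, h′(0) = -3.

f: a_k = -3, -3, -9, -15, -33, -63, …
f∘r: x↦r, Dx↦Dx/r' in L_f ⇒ L₀.
∫: right-multiply L₀ by Dx.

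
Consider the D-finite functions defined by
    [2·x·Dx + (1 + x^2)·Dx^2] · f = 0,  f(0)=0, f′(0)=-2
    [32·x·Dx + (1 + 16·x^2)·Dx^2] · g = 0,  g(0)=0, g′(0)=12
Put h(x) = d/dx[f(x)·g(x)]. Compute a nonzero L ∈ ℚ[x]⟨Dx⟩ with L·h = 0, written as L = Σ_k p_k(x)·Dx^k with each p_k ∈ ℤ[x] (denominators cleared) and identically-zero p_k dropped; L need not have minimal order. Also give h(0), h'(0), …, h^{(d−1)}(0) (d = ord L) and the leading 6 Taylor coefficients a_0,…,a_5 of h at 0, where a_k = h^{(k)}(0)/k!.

f: a_k = 0, -2, 0, 2/3, 0, -2/5, …
g: a_k = 0, 12, 0, -64, 0, 3072/5, …
Product ⇒ symmetric product L₀, ord ≤ 4.
h₀' ⇒ L via d/dx closure of L₀.
L = (-384·x - 10880·x^3 - 16384·x^5 + 34816·x^7 + 98304·x^9) + (-68 - 3916·x^2 - 19584·x^4 - 14336·x^6 + 121856·x^8 + 147456·x^10)·Dx + (-136·x - 2632·x^3 - 6528·x^5 + 16448·x^7 + 69632·x^9 + 49152·x^11)·Dx^2 + (-1 - 34·x^2 - 305·x^4 + 4880·x^8 + 8704·x^10 + 4096·x^12)·Dx^3  (order 3).
h: a_k = 0, -48, 0, 544, 0, -38288/5, …
ICs: h(0) = 0, h′(0) = -48, h′′(0) = 0.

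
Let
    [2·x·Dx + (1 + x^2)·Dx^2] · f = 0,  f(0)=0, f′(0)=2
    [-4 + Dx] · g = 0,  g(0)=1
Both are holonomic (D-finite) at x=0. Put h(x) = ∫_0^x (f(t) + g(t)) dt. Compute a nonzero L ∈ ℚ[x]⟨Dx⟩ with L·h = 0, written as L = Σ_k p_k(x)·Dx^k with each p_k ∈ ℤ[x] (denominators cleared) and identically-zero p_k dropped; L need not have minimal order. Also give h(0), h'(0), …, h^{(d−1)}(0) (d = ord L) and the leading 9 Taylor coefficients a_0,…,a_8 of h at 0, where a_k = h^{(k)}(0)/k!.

L = (4 - 16·x - 12·x^2 - 16·x^3)·Dx^2 + (-9 - 13·x^2 - 8·x^4)·Dx^3 + (2 + x + 4·x^2 + x^3 + 2·x^4)·Dx^4  (order 4).
h: a_k = 0, 1, 3, 8/3, 5/2, 32/15, 67/45, 256/315, 467/1260, …
ICs: h(0) = 0, h′(0) = 1, h′′(0) = 6, h′′′(0) = 16.

f: a_k = 0, 2, 0, -2/3, 0, 2/5, 0, -2/7, 0, …
g: a_k = 1, 4, 8, 32/3, 32/3, 128/15, 256/45, 1024/315, 512/315, …
h₀=f+g: left-lcm gives L₀, ord ≤ 3.
h=∫₀ˣh₀: take L = L₀·Dx.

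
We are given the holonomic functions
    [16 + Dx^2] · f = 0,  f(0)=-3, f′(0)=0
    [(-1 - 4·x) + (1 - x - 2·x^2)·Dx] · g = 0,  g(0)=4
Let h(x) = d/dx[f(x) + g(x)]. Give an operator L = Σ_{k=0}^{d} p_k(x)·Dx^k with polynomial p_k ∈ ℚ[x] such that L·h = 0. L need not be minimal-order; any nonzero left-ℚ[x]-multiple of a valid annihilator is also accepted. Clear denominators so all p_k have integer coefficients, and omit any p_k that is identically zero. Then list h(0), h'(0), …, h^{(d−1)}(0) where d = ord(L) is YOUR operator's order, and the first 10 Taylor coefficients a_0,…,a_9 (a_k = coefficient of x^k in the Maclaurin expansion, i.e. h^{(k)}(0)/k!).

f: a_k = -3, 0, 24, 0, -32, 0, 256/15, 0, -512/105, 0, …
g: a_k = 4, 4, 12, 20, 44, 84, 172, 340, 684, 1364, …
L₀ := lclm(L_f,L_g); ord L₀ ≤ 2+1.
Differentiate: ansatz ord ≤ ord L₀ ⇒ L.
L = (2880 + 9600·x + 20736·x^2 + 7680·x^3 + 15360·x^4 + 18432·x^5 + 12288·x^6) + (-368 - 1040·x + 2400·x^2 + 2048·x^3 - 2560·x^4 + 1536·x^5 + 7168·x^6 + 4096·x^7)·Dx + (180 + 600·x + 1296·x^2 + 480·x^3 + 960·x^4 + 1152·x^5 + 768·x^6)·Dx^2 + (-23 - 65·x + 150·x^2 + 128·x^3 - 160·x^4 + 96·x^5 + 448·x^6 + 256·x^7)·Dx^3  (order 3).
h: a_k = 4, 72, 60, 48, 420, 5672/5, 2380, 570464/105, 12276, 25825592/945, …
ICs: h(0) = 4, h′(0) = 72, h′′(0) = 120.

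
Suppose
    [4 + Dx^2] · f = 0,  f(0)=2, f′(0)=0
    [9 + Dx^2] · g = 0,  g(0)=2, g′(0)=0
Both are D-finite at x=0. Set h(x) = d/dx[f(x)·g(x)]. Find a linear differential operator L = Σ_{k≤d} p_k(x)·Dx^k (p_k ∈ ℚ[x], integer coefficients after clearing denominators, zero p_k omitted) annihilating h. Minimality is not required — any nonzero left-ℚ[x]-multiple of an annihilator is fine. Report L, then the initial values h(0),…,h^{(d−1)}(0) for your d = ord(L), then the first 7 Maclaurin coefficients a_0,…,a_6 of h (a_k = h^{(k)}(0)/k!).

f: a_k = 2, 0, -4, 0, 4/3, 0, -8/45, …
g: a_k = 2, 0, -9, 0, 27/4, 0, -81/40, …
f·g: L₀ = L_f ⊗_s L_g, ord ≤ 2·2.
Differentiate: ansatz ord ≤ ord L₀ ⇒ L.
L = 25 + 26·Dx^2 + Dx^4  (order 4).
h: a_k = 0, -52, 0, 626/3, 0, -7813/30, 0, …
ICs: h(0) = 0, h′(0) = -52, h′′(0) = 0, h′′′(0) = 1252.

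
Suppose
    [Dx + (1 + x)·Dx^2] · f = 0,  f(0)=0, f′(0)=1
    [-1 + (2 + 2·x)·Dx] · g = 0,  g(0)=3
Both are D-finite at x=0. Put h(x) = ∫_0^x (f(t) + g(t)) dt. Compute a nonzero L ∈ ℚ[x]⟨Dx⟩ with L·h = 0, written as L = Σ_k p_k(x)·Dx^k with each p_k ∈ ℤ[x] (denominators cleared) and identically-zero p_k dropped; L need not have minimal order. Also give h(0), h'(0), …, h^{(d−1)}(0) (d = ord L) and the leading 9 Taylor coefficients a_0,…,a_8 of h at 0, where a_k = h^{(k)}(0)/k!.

f: a_k = 0, 1, -1/2, 1/3, -1/4, 1/5, -1/6, 1/7, -1/8, …
g: a_k = 3, 3/2, -3/8, 3/16, -15/128, 21/256, -63/1024, 99/2048, -1287/32768, …
Weyl lclm of L_f,L_g ⇒ L₀ (ord ≤ 3).
Integrate: L := L₀·Dx.
L = Dx^2 + (5 + 5·x)·Dx^3 + (2 + 4·x + 2·x^2)·Dx^4  (order 4).
h: a_k = 0, 3, 5/4, -7/24, 25/192, -47/640, 361/7680, -701/21504, 2741/114688, …
ICs: h(0) = 0, h′(0) = 3, h′′(0) = 5/2, h′′′(0) = -7/4.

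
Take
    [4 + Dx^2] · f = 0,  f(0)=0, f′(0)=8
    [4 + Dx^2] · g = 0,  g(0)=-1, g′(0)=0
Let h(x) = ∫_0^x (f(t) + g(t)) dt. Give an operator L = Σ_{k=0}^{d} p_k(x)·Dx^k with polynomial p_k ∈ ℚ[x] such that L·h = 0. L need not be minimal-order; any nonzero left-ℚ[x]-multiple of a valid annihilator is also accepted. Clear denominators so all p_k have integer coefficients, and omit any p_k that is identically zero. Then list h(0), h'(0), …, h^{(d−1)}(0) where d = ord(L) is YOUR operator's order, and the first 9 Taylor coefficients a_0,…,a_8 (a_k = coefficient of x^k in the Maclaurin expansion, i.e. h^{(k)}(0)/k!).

L = 4·Dx + Dx^3  (order 3).
h: a_k = 0, -1, 4, 2/3, -4/3, -2/15, 8/45, 4/315, -4/315, …
ICs: h(0) = 0, h′(0) = -1, h′′(0) = 8.

f: a_k = 0, 8, 0, -16/3, 0, 16/15, 0, -32/315, 0, …
g: a_k = -1, 0, 2, 0, -2/3, 0, 4/45, 0, -2/315, …
L₀ := lclm(L_f,L_g); ord L₀ ≤ 2+2.
∫: right-multiply L₀ by Dx.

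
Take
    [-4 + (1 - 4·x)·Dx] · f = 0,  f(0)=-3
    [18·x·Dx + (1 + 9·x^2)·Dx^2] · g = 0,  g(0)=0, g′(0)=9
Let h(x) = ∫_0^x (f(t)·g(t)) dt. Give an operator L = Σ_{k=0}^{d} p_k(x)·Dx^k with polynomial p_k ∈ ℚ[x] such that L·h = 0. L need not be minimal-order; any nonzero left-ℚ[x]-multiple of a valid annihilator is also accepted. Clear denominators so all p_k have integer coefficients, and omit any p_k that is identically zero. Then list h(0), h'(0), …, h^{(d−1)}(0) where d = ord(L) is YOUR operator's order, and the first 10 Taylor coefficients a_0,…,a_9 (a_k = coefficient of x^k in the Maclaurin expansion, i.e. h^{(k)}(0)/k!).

f: a_k = -3, -12, -48, -192, -768, -3072, -12288, -49152, -196608, -786432, …
g: a_k = 0, 9, 0, -27, 0, 729/5, 0, -6561/7, 0, 6561, …
L₀ := L_f ⊗_s L_g (sym. prod.), ord ≤ 2.
Integrate: L := L₀·Dx.
L = 72·x·Dx + (8 - 18·x + 144·x^2)·Dx^2 + (-1 + 4·x - 9·x^2 + 36·x^3)·Dx^3  (order 3).
h: a_k = 0, 0, -27/2, -36, -351/4, -1404/5, -10089/10, -121068/35, -3291489/280, -1462884/35, …
ICs: h(0) = 0, h′(0) = 0, h′′(0) = -27.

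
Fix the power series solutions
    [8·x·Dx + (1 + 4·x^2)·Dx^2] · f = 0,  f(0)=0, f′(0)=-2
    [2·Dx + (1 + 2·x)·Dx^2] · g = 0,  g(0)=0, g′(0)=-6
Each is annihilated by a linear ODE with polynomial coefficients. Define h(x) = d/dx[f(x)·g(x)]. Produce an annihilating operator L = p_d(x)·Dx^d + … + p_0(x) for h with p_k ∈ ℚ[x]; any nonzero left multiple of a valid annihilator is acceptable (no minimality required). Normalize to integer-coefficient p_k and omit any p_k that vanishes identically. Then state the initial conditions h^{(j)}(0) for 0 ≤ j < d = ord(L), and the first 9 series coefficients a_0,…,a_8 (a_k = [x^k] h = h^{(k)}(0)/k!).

f: a_k = 0, -2, 0, 8/3, 0, -32/5, 0, 128/7, 0, …
g: a_k = 0, -6, 6, -8, 12, -96/5, 32, -384/7, 96, …
h₀=f·g: eliminate ⇒ L₀, order ≤ 2·2.
h=h₀': d/dx-closure on L₀ ⇒ L.
L = (192 + 704·x + 2560·x^2 + 9984·x^3 + 15360·x^4 + 13312·x^5 + 4096·x^7) + (72 + 992·x + 4928·x^2 + 15488·x^3 + 34816·x^4 + 47616·x^5 + 35840·x^6 + 6144·x^7 + 14336·x^8)·Dx + (24 + 256·x + 1536·x^2 + 4992·x^3 + 11520·x^4 + 19968·x^5 + 24576·x^6 + 18432·x^7 + 6144·x^8 + 8192·x^9)·Dx^2 + (5 + 36·x + 148·x^2 + 448·x^3 + 1056·x^4 + 1920·x^5 + 2688·x^6 + 3072·x^7 + 2304·x^8 + 1024·x^9 + 1024·x^10)·Dx^3  (order 3).
h: a_k = 0, 24, -36, 0, -40, 1664/5, -2464/5, 0, -23232/35, …
ICs: h(0) = 0, h′(0) = 24, h′′(0) = -72.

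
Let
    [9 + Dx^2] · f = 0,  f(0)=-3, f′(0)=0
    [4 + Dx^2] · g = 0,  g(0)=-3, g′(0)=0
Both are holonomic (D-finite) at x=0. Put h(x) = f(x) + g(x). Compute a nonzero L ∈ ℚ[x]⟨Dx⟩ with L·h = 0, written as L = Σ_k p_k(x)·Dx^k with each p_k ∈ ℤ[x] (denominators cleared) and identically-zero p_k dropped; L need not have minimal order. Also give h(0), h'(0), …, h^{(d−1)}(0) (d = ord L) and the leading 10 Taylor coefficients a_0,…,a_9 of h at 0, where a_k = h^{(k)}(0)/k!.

L = 36 + 13·Dx^2 + Dx^4  (order 4).
h: a_k = -6, 0, 39/2, 0, -97/8, 0, 793/240, 0, -6817/13440, 0, …
ICs: h(0) = -6, h′(0) = 0, h′′(0) = 39, h′′′(0) = 0.

f: a_k = -3, 0, 27/2, 0, -81/8, 0, 243/80, 0, -2187/4480, 0, …
g: a_k = -3, 0, 6, 0, -2, 0, 4/15, 0, -2/105, 0, …
h₀=f+g: left-lcm gives L₀, ord ≤ 4.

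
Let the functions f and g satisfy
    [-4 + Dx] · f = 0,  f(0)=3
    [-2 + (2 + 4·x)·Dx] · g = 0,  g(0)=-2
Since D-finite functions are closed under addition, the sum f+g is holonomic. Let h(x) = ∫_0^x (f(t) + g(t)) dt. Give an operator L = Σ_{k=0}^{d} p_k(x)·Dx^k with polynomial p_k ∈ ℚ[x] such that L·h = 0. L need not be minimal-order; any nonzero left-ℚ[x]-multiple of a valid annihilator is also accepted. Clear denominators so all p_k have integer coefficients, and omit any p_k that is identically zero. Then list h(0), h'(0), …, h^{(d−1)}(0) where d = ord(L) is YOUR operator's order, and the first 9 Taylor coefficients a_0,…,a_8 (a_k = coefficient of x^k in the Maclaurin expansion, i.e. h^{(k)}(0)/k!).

L = (20 + 32·x)·Dx + (-17 - 64·x - 64·x^2)·Dx^2 + (3 + 14·x + 16·x^2)·Dx^3  (order 3).
h: a_k = 0, 1, 5, 25/3, 31/4, 133/20, 159/40, 2363/840, 4727/6720, …
ICs: h(0) = 0, h′(0) = 1, h′′(0) = 10.

f: a_k = 3, 12, 24, 32, 32, 128/5, 256/15, 1024/105, 512/105, …
g: a_k = -2, -2, 1, -1, 5/4, -7/4, 21/8, -33/8, 429/64, …
L₀ := lclm(L_f,L_g); ord L₀ ≤ 1+1.
h=∫h₀ ⇒ L = L₀·Dx.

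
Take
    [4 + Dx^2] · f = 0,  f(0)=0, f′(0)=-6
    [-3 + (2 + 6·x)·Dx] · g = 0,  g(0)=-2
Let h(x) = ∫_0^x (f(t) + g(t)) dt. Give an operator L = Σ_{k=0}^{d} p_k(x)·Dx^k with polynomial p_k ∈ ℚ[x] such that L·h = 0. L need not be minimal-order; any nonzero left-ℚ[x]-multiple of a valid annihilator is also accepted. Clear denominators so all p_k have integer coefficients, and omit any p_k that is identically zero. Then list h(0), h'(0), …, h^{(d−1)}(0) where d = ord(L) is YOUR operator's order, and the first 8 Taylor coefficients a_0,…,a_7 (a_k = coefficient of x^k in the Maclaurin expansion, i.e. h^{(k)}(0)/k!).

L = (-516 - 1152·x - 1728·x^2)·Dx + (56 + 936·x + 3456·x^2 + 3456·x^3)·Dx^2 + (-129 - 288·x - 432·x^2)·Dx^3 + (14 + 234·x + 864·x^2 + 864·x^3)·Dx^4  (order 4).
h: a_k = 0, -2, -9/2, 3/4, 5/32, 81/64, -9017/3840, 2187/512, …
ICs: h(0) = 0, h′(0) = -2, h′′(0) = -9, h′′′(0) = 9/2.

f: a_k = 0, -6, 0, 4, 0, -4/5, 0, 8/105, …
g: a_k = -2, -3, 9/4, -27/8, 405/64, -1701/128, 15309/512, -72171/1024, …
f+g: L₀ = lclm(L_f,L_g), ord ≤ 2+1.
h=∫₀ˣh₀: take L = L₀·Dx.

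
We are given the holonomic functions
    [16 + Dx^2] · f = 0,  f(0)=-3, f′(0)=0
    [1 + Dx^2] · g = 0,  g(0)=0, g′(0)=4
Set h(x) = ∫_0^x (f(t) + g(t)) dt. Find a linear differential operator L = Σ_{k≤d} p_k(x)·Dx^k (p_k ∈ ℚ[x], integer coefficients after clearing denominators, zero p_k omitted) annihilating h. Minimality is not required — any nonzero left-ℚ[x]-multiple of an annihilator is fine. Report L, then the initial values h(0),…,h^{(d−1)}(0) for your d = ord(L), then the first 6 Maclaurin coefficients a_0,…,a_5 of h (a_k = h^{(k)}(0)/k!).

L = 16·Dx + 17·Dx^3 + Dx^5  (order 5).
h: a_k = 0, -3, 2, 8, -1/6, -32/5, …
ICs: h(0) = 0, h′(0) = -3, h′′(0) = 4, h′′′(0) = 48, h′′′′(0) = -4.

f: a_k = -3, 0, 24, 0, -32, 0, …
g: a_k = 0, 4, 0, -2/3, 0, 1/30, …
h₀=f+g: left-lcm gives L₀, ord ≤ 4.
h=∫h₀ ⇒ L = L₀·Dx.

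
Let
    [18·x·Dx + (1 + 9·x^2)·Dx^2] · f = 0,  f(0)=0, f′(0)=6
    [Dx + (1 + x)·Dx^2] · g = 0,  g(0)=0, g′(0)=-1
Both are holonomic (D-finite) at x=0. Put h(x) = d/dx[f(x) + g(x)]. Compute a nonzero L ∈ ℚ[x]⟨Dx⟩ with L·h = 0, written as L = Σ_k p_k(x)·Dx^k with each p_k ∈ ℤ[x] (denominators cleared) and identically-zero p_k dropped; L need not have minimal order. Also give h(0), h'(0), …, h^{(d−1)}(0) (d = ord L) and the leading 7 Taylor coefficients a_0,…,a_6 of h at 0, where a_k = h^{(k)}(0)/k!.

f: a_k = 0, 6, 0, -18, 0, 486/5, 0, …
g: a_k = 0, -1, 1/2, -1/3, 1/4, -1/5, 1/6, …
L₀ := lclm(L_f,L_g); ord L₀ ≤ 2+2.
Differentiate: ansatz ord ≤ ord L₀ ⇒ L.
L = (-18 - 54·x + 486·x^2 + 162·x^3) + (-20 - 36·x + 432·x^2 + 972·x^3 + 324·x^4)·Dx + (-1 + 17·x + 18·x^2 + 162·x^3 + 243·x^4 + 81·x^5)·Dx^2  (order 2).
h: a_k = 5, 1, -55, 1, 485, 1, -4375, …
ICs: h(0) = 5, h′(0) = 1.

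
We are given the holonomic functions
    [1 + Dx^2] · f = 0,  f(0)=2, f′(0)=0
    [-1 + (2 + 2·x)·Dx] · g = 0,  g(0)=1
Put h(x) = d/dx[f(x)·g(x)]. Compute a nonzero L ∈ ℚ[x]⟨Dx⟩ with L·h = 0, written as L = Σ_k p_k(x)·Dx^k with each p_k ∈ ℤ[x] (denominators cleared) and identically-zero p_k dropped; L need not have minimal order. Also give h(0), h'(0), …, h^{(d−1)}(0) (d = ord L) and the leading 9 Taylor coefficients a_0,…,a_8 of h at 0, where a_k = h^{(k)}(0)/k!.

L = (53 + 144·x + 136·x^2 + 64·x^3 + 16·x^4) + (-4 - 36·x - 48·x^2 - 16·x^3)·Dx + (28 + 88·x + 108·x^2 + 64·x^3 + 16·x^4)·Dx^2  (order 2).
h: a_k = 1, -5/2, -9/8, 25/48, 65/384, -349/3840, 2807/46080, -44047/645120, 80889/1146880, …
ICs: h(0) = 1, h′(0) = -5/2.

f: a_k = 2, 0, -1, 0, 1/12, 0, -1/360, 0, 1/20160, …
g: a_k = 1, 1/2, -1/8, 1/16, -5/128, 7/256, -21/1024, 33/2048, -429/32768, …
f·g: L₀ = L_f ⊗_s L_g, ord ≤ 2·1.
h=h₀': d/dx-closure on L₀ ⇒ L.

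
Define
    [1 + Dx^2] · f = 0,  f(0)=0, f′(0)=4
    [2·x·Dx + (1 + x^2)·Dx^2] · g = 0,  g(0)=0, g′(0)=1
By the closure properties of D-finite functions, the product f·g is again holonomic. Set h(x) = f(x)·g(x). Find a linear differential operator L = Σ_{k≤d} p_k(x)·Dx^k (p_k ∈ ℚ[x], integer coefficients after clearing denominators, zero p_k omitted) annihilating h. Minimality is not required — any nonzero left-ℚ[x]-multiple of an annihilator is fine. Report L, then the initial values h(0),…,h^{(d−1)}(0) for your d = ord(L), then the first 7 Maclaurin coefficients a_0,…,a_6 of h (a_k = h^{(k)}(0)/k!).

L = (10 + 26·x^2 + 11·x^4 + 4·x^6 + x^8) + (12·x + 20·x^3 + 12·x^5 + 4·x^7)·Dx + (12 + 32·x^2 + 18·x^4 + 8·x^6 + 2·x^8)·Dx^2 + (12·x + 20·x^3 + 12·x^5 + 4·x^7)·Dx^3 + (2 + 6·x^2 + 7·x^4 + 4·x^6 + x^8)·Dx^4  (order 4).
h: a_k = 0, 0, 4, 0, -2, 0, 19/18, …
ICs: h(0) = 0, h′(0) = 0, h′′(0) = 8, h′′′(0) = 0.

f: a_k = 0, 4, 0, -2/3, 0, 1/30, 0, …
g: a_k = 0, 1, 0, -1/3, 0, 1/5, 0, …
L₀ := L_f ⊗_s L_g (sym. prod.), ord ≤ 4.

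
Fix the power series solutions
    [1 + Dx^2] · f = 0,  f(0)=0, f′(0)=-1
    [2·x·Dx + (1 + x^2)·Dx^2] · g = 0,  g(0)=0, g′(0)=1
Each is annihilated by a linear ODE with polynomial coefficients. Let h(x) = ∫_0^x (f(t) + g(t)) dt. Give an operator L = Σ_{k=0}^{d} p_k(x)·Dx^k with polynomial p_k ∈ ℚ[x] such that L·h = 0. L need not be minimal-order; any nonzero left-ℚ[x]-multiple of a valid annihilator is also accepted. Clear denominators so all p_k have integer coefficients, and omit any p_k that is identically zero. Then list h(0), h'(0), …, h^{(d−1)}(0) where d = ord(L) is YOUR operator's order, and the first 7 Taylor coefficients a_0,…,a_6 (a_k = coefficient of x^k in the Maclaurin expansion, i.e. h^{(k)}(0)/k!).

L = (-22·x + 28·x^3 + 2·x^5)·Dx^2 + (-1 + 7·x^2 + 9·x^4 + x^6)·Dx^3 + (-22·x + 28·x^3 + 2·x^5)·Dx^4 + (-1 + 7·x^2 + 9·x^4 + x^6)·Dx^5  (order 5).
h: a_k = 0, 0, 0, 0, -1/24, 0, 23/720, …
ICs: h(0) = 0, h′(0) = 0, h′′(0) = 0, h′′′(0) = 0, h′′′′(0) = -1.

f: a_k = 0, -1, 0, 1/6, 0, -1/120, 0, …
g: a_k = 0, 1, 0, -1/3, 0, 1/5, 0, …
h₀=f+g: left-lcm gives L₀, ord ≤ 4.
h=∫₀ˣh₀: take L = L₀·Dx.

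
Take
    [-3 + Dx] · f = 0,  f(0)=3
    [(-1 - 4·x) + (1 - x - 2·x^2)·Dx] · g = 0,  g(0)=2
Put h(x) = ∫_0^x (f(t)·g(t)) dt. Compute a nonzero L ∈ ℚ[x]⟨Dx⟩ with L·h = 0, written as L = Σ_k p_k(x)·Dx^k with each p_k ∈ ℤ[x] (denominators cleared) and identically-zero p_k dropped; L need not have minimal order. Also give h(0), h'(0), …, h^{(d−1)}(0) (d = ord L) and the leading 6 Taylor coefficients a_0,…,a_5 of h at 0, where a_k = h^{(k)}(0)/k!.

f: a_k = 3, 9, 27/2, 27/2, 81/8, 243/40, …
g: a_k = 2, 2, 6, 10, 22, 42, …
Product ⇒ symmetric product L₀, ord ≤ 1.
∫: right-multiply L₀ by Dx.
L = (4 + x - 6·x^2)·Dx + (-1 + x + 2·x^2)·Dx^2  (order 2).
h: a_k = 0, 6, 12, 21, 69/2, 1137/20, …
ICs: h(0) = 0, h′(0) = 6.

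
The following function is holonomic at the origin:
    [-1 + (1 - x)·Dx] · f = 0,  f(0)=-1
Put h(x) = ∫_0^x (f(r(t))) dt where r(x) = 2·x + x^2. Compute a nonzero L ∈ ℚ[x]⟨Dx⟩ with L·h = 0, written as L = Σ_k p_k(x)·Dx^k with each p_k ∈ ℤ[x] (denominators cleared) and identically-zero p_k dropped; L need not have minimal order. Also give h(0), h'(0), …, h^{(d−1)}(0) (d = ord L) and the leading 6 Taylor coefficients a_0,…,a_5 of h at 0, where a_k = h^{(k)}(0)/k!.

L = (2 + 2·x)·Dx + (-1 + 2·x + x^2)·Dx^2  (order 2).
h: a_k = 0, -1, -1, -5/3, -3, -29/5, …
ICs: h(0) = 0, h′(0) = -1.

f: a_k = -1, -1, -1, -1, -1, -1, …
Substitute x→r, Dx→(1/r')Dx; clear ⇒ L₀.
∫: right-multiply L₀ by Dx.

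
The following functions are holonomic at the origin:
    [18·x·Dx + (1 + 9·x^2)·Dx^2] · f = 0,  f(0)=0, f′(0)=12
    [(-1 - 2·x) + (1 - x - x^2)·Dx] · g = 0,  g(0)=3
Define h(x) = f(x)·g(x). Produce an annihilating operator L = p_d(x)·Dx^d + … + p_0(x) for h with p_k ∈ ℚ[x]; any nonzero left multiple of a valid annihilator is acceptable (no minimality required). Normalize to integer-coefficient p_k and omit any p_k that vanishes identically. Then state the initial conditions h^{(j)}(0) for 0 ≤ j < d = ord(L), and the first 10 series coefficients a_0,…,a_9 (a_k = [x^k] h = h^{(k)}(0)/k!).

f: a_k = 0, 12, 0, -36, 0, 972/5, 0, -8748/7, 0, 8748, …
g: a_k = 3, 3, 6, 9, 15, 24, 39, 63, 102, 165, …
h₀=f·g: eliminate ⇒ L₀, order ≤ 2·1.
L = (2 + 18·x + 54·x^2) + (2 - 14·x + 36·x^2 + 54·x^3)·Dx + (-1 + x - 8·x^2 + 9·x^3 + 9·x^4)·Dx^2  (order 2).
h: a_k = 0, 36, 36, -36, 0, 2736/5, 2736/5, -92916/35, -73764/35, 150372/7, …
ICs: h(0) = 0, h′(0) = 36.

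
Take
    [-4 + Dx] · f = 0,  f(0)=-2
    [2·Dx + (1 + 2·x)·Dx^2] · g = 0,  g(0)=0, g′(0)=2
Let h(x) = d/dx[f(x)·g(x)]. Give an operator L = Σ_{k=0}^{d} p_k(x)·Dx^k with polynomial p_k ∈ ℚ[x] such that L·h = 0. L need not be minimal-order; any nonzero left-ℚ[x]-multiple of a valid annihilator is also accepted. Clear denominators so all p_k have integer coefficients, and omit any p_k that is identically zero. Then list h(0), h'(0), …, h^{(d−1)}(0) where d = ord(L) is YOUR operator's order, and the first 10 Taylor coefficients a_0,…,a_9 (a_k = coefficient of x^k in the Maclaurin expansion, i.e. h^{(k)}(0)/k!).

f: a_k = -2, -8, -16, -64/3, -64/3, -256/15, -512/45, -2048/315, -1024/315, -4096/2835, …
g: a_k = 0, 2, -2, 8/3, -4, 32/5, -32/3, 128/7, -32, 512/9, …
h₀=f·g: eliminate ⇒ L₀, order ≤ 1·2.
h=h₀': d/dx-closure on L₀ ⇒ L.
L = (16 + 64·x + 128·x^2) + (-8 - 40·x - 64·x^2)·Dx + (1 + 6·x + 8·x^2)·Dx^2  (order 2).
h: a_k = -4, -24, -64, -96, -352/3, -256/3, -4352/45, 512/45, -2816/21, 615424/2835, …
ICs: h(0) = -4, h′(0) = -24.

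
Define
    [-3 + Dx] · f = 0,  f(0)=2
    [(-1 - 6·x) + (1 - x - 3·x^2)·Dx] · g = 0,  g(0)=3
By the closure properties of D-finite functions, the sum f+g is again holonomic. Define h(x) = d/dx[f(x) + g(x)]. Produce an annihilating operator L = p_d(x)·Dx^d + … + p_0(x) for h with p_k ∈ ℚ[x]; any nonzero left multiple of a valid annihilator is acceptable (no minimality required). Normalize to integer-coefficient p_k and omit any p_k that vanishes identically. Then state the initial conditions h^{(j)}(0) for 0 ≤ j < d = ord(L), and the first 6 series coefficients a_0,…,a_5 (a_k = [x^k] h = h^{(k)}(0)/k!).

f: a_k = 2, 6, 9, 9, 27/4, 81/20, …
g: a_k = 3, 3, 12, 21, 57, 120, …
Sum ⇒ L₀ = lclm(L_f,L_g) in ℚ(x)⟨Dx⟩.
Differentiate: ansatz ord ≤ ord L₀ ⇒ L.
L = (54 + 774·x + 864·x^2 + 2916·x^3 + 1458·x^4) + (-33 - 252·x - 477·x^2 - 864·x^3 + 405·x^4 + 486·x^5)·Dx + (5 - 2·x + 63·x^2 - 36·x^3 - 297·x^4 - 162·x^5)·Dx^2  (order 2).
h: a_k = 9, 42, 90, 255, 2481/4, 35163/20, …
ICs: h(0) = 9, h′(0) = 42.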